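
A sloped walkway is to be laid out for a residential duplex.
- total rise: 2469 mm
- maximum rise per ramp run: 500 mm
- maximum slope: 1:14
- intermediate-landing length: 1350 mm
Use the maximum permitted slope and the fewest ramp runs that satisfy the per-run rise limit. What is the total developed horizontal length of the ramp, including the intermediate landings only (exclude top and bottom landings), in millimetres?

2469 / 500 = 4.938 → round up to 5 ramp runs. That means 4 intermediate landings.
Ramp run (horizontal) at 1:14: 2469 × 14 = 34566 mm.
Intermediate landings: 4 × 1350 = 5400 mm.
Total developed length = 34566 + 5400 = 39966 mm.

39966 mm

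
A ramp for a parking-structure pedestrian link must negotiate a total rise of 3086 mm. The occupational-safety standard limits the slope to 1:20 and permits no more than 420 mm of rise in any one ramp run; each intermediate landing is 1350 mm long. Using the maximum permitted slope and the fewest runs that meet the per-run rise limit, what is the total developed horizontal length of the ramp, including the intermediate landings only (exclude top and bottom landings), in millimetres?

3086 / 420 = 7.348 → round up to 8 ramp runs. That means 7 intermediate landings.
Horizontal run for 3086 mm of rise at 1:20 is 3086 × 20 = 61720 mm.
7 intermediate landings contribute 7 × 1350 = 9450 mm.
Developed length = 61720 + 9450 = 71170 mm.

71170 mm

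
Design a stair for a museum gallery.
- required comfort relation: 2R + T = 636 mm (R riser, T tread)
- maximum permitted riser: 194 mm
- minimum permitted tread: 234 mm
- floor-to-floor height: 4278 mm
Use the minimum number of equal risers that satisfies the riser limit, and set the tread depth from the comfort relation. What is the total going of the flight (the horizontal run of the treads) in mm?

5808 mm

⌈4278/194⌉ = 23 risers.
Each riser is 4278/23 = 186 mm (≤ 194 mm).
From 2R + T = 636: T = 636 − 372 = 264 mm.
23 risers give 22 treads; going = 22 × 264 = 5808 mm.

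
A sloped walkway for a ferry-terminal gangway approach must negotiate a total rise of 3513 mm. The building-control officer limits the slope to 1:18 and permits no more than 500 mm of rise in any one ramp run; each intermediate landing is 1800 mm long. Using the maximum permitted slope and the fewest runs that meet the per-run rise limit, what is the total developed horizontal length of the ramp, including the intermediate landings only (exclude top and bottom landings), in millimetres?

At most 500 each: 3513/500 = 7.03, giving 8 ramp runs. That means 7 intermediate landings.
Ramp run (horizontal) at 1:18: 3513 × 18 = 63234 mm.
7 intermediate landings contribute 7 × 1800 = 12600 mm.
Total developed length = 63234 + 12600 = 75834 mm.

75834 mm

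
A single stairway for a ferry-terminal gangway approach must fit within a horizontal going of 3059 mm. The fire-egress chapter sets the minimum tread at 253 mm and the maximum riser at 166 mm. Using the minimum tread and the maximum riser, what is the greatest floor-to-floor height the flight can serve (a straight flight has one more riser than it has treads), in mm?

3059 / 253 = 12.09, so 12 treads fit.
Risers = treads + 1 = 13.
Maximum height = 13 × 166 = 2158 mm.

2158 mm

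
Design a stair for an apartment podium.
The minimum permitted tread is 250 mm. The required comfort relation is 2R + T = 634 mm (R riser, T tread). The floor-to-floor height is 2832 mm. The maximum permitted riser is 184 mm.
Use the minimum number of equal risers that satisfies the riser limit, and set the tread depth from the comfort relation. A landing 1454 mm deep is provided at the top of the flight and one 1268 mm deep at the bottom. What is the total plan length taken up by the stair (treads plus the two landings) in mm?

6922 mm

2832 / 184 = 15.391 → round up to 16 risers.
Riser R = 2832 / 16 = 177 mm, within the 184 mm limit.
T = 634 − 2·177 = 280 mm, which satisfies the 250 mm minimum.
Treads = 16 − 1 = 15; going = 15 × 280 = 4200 mm.
Enclosure = 4200 + 1454 + 1268 = 6922 mm.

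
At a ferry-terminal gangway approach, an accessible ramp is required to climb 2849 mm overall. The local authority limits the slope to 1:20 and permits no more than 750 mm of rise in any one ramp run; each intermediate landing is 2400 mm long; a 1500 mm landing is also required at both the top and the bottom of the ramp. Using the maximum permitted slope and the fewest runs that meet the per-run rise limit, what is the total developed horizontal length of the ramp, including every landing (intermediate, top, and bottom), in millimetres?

⌈2849/750⌉ = 4 ramp runs. That means 3 intermediate landings.
Ramp run (horizontal) at 1:20: 2849 × 20 = 56980 mm.
Intermediate landings: 3 × 2400 = 7200 mm.
Top and bottom landings: 2 × 1500 = 3000 mm.
Total = 56980 + 7200 + 3000 = 67180 mm.

67180 mm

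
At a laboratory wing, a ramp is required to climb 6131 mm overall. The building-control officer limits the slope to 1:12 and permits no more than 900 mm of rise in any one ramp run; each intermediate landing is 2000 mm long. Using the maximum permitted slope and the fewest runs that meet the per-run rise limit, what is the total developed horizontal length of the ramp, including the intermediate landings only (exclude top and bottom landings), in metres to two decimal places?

6131 / 900 = 6.81, so 7 ramp runs are needed. That means 6 intermediate landings.
Horizontal run for 6131 mm of rise at 1:12 is 6131 × 12 = 73572 mm.
6 intermediate landings contribute 6 × 2000 = 12000 mm.
Developed length = 73572 + 12000 = 85572 mm.
= 85.57 m.

85.57 m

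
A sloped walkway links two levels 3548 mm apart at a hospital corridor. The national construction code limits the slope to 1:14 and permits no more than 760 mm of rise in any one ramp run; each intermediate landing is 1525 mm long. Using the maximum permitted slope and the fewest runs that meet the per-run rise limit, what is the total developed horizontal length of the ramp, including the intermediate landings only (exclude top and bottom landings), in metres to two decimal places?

55.77 m

At most 760 each: 3548/760 = 4.67, giving 5 ramp runs. That means 4 intermediate landings.
Ramp run (horizontal) at 1:14: 3548 × 14 = 49672 mm.
4 intermediate landings contribute 4 × 1525 = 6100 mm.
Developed length = 49672 + 6100 = 55772 mm.
= 55.77 m.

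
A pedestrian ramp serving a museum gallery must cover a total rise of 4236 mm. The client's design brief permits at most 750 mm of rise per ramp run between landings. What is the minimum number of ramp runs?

⌈4236/750⌉ = 6 ramp runs.

6 runs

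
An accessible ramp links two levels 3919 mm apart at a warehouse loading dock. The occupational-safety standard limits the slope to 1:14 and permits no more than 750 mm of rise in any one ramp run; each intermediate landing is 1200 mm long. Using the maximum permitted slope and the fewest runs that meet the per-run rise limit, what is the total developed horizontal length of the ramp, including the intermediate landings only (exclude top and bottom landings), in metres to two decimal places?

60.87 m

3919 / 750 = 5.23, so 6 ramp runs are needed. That means 5 intermediate landings.
Horizontal run for 3919 mm of rise at 1:14 is 3919 × 14 = 54866 mm.
Intermediate landings: 5 × 1200 = 6000 mm.
Total developed length = 54866 + 6000 = 60866 mm.
= 60.87 m.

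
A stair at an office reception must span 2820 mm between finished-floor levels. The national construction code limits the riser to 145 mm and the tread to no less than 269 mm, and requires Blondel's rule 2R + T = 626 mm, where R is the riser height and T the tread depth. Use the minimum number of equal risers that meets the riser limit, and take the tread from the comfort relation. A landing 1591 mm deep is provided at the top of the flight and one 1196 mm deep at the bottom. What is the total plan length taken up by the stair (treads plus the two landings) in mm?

9323 mm

2820 / 145 = 19.448 → round up to 20 risers.
Each riser is 2820/20 = 141 mm (≤ 145 mm).
Tread T = 626 − 2 × 141 = 344 mm (≥ 269 mm).
20 risers give 19 treads; going = 19 × 344 = 6536 mm.
Enclosure = 6536 + 1591 + 1196 = 9323 mm.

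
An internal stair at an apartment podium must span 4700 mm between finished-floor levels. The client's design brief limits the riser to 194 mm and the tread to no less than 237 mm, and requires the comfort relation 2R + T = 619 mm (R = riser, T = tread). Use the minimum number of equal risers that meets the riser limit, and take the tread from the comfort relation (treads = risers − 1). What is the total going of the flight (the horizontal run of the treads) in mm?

4700 / 194 = 24.23, so 25 risers are needed.
Each riser is 4700/25 = 188 mm (≤ 194 mm).
T = 619 − 2·188 = 243 mm, which satisfies the 237 mm minimum.
Treads = 25 − 1 = 24; going = 24 × 243 = 5832 mm.

5832 mm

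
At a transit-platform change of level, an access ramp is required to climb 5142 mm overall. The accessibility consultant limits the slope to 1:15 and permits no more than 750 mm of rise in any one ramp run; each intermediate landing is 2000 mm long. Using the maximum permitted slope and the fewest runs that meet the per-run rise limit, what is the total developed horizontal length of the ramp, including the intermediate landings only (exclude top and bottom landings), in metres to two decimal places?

89.13 m

5142 / 750 = 6.856 → round up to 7 ramp runs. That means 6 intermediate landings.
Horizontal run for 5142 mm of rise at 1:15 is 5142 × 15 = 77130 mm.
Intermediate landings: 6 × 2000 = 12000 mm.
Developed length = 77130 + 12000 = 89130 mm.
= 89.13 m.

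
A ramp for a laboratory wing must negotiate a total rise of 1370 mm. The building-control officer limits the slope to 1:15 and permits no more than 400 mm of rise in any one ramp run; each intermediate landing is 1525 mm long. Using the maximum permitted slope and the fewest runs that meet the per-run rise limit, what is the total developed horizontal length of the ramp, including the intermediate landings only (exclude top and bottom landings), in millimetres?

25125 mm

⌈1370/400⌉ = 4 ramp runs. That means 3 intermediate landings.
Horizontal run for 1370 mm of rise at 1:15 is 1370 × 15 = 20550 mm.
Intermediate landings: 3 × 1525 = 4575 mm.
Total developed length = 20550 + 4575 = 25125 mm.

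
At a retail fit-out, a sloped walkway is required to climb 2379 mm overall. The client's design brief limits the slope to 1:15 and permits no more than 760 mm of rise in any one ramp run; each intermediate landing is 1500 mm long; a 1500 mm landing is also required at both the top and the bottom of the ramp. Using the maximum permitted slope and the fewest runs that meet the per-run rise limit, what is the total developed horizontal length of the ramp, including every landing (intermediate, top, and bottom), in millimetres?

⌈2379/760⌉ = 4 ramp runs. That means 3 intermediate landings.
Horizontal run for 2379 mm of rise at 1:15 is 2379 × 15 = 35685 mm.
3 intermediate landings contribute 3 × 1500 = 4500 mm.
Top and bottom landings: 2 × 1500 = 3000 mm.
Total = 35685 + 4500 + 3000 = 43185 mm.

43185 mm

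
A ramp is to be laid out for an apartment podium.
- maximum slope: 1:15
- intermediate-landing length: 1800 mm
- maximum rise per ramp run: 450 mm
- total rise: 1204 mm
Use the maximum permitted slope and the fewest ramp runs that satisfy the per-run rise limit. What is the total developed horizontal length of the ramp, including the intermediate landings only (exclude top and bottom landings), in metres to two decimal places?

1204 / 450 = 2.676 → round up to 3 ramp runs. That means 2 intermediate landings.
Horizontal run for 1204 mm of rise at 1:15 is 1204 × 15 = 18060 mm.
Intermediate landings: 2 × 1800 = 3600 mm.
Developed length = 18060 + 3600 = 21660 mm.
= 21.66 m.

21.66 m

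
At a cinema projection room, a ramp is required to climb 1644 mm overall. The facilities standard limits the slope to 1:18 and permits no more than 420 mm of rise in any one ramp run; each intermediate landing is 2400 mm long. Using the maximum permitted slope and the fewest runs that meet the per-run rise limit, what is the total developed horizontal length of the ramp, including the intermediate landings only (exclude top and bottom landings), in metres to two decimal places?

36.79 m

1644 / 420 = 3.914 → round up to 4 ramp runs. That means 3 intermediate landings.
Ramp run (horizontal) at 1:18: 1644 × 18 = 29592 mm.
3 intermediate landings contribute 3 × 2400 = 7200 mm.
Developed length = 29592 + 7200 = 36792 mm.
= 36.79 m.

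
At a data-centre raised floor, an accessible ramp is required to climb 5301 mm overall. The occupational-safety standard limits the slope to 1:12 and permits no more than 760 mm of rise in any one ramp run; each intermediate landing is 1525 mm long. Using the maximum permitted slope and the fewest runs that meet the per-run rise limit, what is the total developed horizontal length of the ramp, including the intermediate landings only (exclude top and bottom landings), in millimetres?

72762 mm

At most 760 each: 5301/760 = 6.97, giving 7 ramp runs. That means 6 intermediate landings.
Ramp run (horizontal) at 1:12: 5301 × 12 = 63612 mm.
Intermediate landings: 6 × 1525 = 9150 mm.
Developed length = 63612 + 9150 = 72762 mm.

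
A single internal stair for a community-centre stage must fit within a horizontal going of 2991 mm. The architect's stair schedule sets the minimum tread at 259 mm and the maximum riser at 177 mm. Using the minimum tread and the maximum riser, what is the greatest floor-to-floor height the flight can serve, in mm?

Treads that fit: ⌊2991 / 259⌋ = 11.
Risers = treads + 1 = 12.
Maximum height = 12 × 177 = 2124 mm.

2124 mm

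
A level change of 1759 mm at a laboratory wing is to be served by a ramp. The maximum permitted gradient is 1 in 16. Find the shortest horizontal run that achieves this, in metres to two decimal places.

28.14 m

At 1:16 the run is 16 × 1759 = 28144 mm.
28144 mm = 28.14 m.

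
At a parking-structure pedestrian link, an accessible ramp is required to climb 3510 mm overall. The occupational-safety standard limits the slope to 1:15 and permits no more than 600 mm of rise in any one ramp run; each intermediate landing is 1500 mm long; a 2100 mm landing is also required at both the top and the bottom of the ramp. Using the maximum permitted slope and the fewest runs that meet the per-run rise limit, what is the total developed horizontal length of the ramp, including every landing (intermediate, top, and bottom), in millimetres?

64350 mm

3510 / 600 = 5.85, so 6 ramp runs are needed. That means 5 intermediate landings.
Horizontal run for 3510 mm of rise at 1:15 is 3510 × 15 = 52650 mm.
Intermediate landings: 5 × 1500 = 7500 mm.
Top and bottom landings: 2 × 2100 = 4200 mm.
Total = 52650 + 7500 + 4200 = 64350 mm.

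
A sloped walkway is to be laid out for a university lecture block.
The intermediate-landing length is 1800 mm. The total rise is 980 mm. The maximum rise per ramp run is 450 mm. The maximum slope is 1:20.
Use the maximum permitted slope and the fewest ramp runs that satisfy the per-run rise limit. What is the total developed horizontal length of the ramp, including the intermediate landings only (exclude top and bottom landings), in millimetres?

23200 mm

980 / 450 = 2.178 → round up to 3 ramp runs. That means 2 intermediate landings.
Horizontal run for 980 mm of rise at 1:20 is 980 × 20 = 19600 mm.
Intermediate landings: 2 × 1800 = 3600 mm.
Total developed length = 19600 + 3600 = 23200 mm.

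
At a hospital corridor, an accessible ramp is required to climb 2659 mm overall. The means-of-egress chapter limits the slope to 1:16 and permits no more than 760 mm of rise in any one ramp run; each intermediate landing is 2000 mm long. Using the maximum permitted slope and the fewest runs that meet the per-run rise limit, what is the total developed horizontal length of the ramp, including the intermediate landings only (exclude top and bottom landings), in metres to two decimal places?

⌈2659/760⌉ = 4 ramp runs. That means 3 intermediate landings.
Ramp run (horizontal) at 1:16: 2659 × 16 = 42544 mm.
Intermediate landings: 3 × 2000 = 6000 mm.
Total developed length = 42544 + 6000 = 48544 mm.
= 48.54 m.

48.54 m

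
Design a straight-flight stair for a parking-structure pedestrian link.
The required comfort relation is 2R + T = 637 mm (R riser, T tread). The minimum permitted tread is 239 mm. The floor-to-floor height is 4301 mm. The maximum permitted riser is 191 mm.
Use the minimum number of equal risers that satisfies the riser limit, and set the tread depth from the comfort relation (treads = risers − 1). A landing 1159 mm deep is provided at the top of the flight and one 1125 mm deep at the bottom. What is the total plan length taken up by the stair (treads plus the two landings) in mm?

8070 mm

4301 / 191 = 22.52, so 23 risers are needed.
Each riser is 4301/23 = 187 mm (≤ 191 mm).
From 2R + T = 637: T = 637 − 374 = 263 mm.
23 risers give 22 treads; going = 22 × 263 = 5786 mm.
Add landings: 5786 + 1159 + 1125 = 8070 mm.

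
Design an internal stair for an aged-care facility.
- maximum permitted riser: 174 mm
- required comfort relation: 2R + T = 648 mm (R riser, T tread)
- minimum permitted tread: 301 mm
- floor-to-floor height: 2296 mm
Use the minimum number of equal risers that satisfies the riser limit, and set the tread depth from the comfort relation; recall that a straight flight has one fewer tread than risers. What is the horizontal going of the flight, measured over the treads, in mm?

4160 mm

2296 / 174 = 13.195 → round up to 14 risers.
Riser R = 2296 / 14 = 164 mm, within the 174 mm limit.
T = 648 − 2·164 = 320 mm, which satisfies the 301 mm minimum.
Going = (14 − 1) × 320 = 4160 mm.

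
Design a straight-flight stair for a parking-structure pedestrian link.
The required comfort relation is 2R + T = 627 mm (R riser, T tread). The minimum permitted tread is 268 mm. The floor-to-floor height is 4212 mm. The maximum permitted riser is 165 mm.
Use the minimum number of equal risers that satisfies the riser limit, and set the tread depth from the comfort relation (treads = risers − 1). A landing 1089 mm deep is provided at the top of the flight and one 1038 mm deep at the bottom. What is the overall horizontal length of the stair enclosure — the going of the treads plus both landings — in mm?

9702 mm

4212 / 165 = 25.527 → round up to 26 risers.
Riser R = 4212 / 26 = 162 mm, within the 165 mm limit.
T = 627 − 2·162 = 303 mm, which satisfies the 268 mm minimum.
26 risers give 25 treads; going = 25 × 303 = 7575 mm.
Enclosure = 7575 + 1089 + 1038 = 9702 mm.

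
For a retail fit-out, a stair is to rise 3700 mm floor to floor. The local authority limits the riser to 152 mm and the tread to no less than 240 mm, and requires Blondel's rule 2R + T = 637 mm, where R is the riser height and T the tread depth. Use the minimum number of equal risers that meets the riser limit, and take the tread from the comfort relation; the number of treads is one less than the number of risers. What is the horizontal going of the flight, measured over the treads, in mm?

8184 mm

At most 152 each: 3700/152 = 24.34, giving 25 risers.
Riser R = 3700 / 25 = 148 mm, within the 152 mm limit.
From 2R + T = 637: T = 637 − 296 = 341 mm.
Going = (25 − 1) × 341 = 8184 mm.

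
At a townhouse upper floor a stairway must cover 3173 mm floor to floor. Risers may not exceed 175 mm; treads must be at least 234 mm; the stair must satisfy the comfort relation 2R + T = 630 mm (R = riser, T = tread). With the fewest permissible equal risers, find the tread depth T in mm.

296 mm

At most 175 each: 3173/175 = 18.13, giving 19 risers.
Each riser is 3173/19 = 167 mm (≤ 175 mm).
Tread T = 630 − 2 × 167 = 296 mm (≥ 234 mm).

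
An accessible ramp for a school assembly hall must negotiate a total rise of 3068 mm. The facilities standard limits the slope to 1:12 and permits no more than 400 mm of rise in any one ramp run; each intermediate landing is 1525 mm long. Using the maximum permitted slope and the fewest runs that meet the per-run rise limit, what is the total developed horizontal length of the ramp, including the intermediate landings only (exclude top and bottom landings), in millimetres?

3068 / 400 = 7.67, so 8 ramp runs are needed. That means 7 intermediate landings.
Ramp run (horizontal) at 1:12: 3068 × 12 = 36816 mm.
7 intermediate landings contribute 7 × 1525 = 10675 mm.
Total developed length = 36816 + 10675 = 47491 mm.

47491 mm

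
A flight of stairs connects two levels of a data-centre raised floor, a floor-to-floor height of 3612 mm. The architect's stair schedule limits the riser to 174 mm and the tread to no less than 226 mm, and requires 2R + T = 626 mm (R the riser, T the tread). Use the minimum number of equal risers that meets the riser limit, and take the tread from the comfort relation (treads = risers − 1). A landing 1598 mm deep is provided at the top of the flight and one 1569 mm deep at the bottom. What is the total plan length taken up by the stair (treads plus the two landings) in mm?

At most 174 each: 3612/174 = 20.76, giving 21 risers.
R = 3612 ÷ 21 = 172 mm.
Tread T = 626 − 2 × 172 = 282 mm (≥ 226 mm).
Treads = 21 − 1 = 20; going = 20 × 282 = 5640 mm.
Enclosure = 5640 + 1598 + 1569 = 8807 mm.

8807 mm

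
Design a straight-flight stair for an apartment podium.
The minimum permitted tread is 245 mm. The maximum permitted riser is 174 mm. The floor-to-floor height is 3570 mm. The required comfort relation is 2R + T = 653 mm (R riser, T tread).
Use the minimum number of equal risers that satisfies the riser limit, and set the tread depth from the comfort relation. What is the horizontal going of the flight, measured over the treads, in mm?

⌈3570/174⌉ = 21 risers.
Riser R = 3570 / 21 = 170 mm, within the 174 mm limit.
Tread T = 653 − 2 × 170 = 313 mm (≥ 245 mm).
21 risers give 20 treads; going = 20 × 313 = 6260 mm.

6260 mm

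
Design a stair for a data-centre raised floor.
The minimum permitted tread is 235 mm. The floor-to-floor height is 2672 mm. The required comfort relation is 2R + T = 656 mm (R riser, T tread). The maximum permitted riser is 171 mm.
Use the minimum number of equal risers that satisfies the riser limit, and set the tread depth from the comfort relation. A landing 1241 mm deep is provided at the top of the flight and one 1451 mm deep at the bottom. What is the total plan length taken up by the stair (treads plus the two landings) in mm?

2672 / 171 = 15.626 → round up to 16 risers.
R = 2672 ÷ 16 = 167 mm.
T = 656 − 2·167 = 322 mm, which satisfies the 235 mm minimum.
Going = (16 − 1) × 322 = 4830 mm.
Add landings: 4830 + 1241 + 1451 = 7522 mm.

7522 mm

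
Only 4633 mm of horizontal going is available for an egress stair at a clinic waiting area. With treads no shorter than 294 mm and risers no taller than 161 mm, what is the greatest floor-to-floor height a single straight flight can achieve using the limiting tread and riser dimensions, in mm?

4633 / 294 = 15.76, so 15 treads fit.
Risers = treads + 1 = 16.
Maximum height = 16 × 161 = 2576 mm.

2576 mm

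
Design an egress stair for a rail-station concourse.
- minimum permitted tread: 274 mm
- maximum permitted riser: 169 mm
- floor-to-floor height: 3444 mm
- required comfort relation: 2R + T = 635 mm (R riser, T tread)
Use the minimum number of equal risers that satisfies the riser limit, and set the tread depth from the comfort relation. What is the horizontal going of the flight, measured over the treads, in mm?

At most 169 each: 3444/169 = 20.38, giving 21 risers.
Each riser is 3444/21 = 164 mm (≤ 169 mm).
From 2R + T = 635: T = 635 − 328 = 307 mm.
Treads = 21 − 1 = 20; going = 20 × 307 = 6140 mm.

6140 mm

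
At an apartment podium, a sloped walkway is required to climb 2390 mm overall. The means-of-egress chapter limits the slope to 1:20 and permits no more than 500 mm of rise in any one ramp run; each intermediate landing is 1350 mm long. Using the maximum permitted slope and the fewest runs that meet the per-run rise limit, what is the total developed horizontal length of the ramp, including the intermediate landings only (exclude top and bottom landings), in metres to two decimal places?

At most 500 each: 2390/500 = 4.78, giving 5 ramp runs. That means 4 intermediate landings.
Horizontal run for 2390 mm of rise at 1:20 is 2390 × 20 = 47800 mm.
4 intermediate landings contribute 4 × 1350 = 5400 mm.
Developed length = 47800 + 5400 = 53200 mm.
= 53.20 m.

53.20 m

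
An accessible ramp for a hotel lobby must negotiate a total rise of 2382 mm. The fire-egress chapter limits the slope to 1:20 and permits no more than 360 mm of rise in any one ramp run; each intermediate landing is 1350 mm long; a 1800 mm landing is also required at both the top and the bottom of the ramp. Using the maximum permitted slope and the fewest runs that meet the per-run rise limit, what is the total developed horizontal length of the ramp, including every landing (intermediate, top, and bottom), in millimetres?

59340 mm

⌈2382/360⌉ = 7 ramp runs. That means 6 intermediate landings.
Horizontal run for 2382 mm of rise at 1:20 is 2382 × 20 = 47640 mm.
Intermediate landings: 6 × 1350 = 8100 mm.
Top and bottom landings: 2 × 1800 = 3600 mm.
Total = 47640 + 8100 + 3600 = 59340 mm.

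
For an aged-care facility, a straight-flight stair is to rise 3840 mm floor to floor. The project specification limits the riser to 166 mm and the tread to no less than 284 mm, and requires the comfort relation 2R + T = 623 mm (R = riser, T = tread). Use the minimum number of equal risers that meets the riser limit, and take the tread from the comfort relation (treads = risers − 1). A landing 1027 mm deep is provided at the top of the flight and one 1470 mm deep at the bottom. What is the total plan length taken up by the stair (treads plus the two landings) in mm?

9466 mm

⌈3840/166⌉ = 24 risers.
Riser R = 3840 / 24 = 160 mm, within the 166 mm limit.
T = 623 − 2·160 = 303 mm, which satisfies the 284 mm minimum.
Treads = 24 − 1 = 23; going = 23 × 303 = 6969 mm.
Add landings: 6969 + 1027 + 1470 = 9466 mm.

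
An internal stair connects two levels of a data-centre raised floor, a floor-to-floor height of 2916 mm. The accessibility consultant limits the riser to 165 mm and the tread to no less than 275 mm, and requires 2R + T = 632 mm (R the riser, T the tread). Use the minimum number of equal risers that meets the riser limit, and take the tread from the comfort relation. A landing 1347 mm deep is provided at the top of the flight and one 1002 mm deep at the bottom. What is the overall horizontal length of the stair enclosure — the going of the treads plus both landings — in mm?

⌈2916/165⌉ = 18 risers.
Riser R = 2916 / 18 = 162 mm, within the 165 mm limit.
From 2R + T = 632: T = 632 − 324 = 308 mm.
Going = (18 − 1) × 308 = 5236 mm.
Enclosure = 5236 + 1347 + 1002 = 7585 mm.

7585 mm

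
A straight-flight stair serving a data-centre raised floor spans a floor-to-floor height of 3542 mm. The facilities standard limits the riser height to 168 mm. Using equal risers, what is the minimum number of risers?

22 risers

At most 168 each: 3542/168 = 21.08, giving 22 risers.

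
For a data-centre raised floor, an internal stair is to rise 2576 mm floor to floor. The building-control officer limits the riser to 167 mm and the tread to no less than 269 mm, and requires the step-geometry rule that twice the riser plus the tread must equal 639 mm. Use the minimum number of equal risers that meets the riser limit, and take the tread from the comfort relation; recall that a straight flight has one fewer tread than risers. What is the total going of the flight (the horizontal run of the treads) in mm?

⌈2576/167⌉ = 16 risers.
Riser R = 2576 / 16 = 161 mm, within the 167 mm limit.
From 2R + T = 639: T = 639 − 322 = 317 mm.
Treads = 16 − 1 = 15; going = 15 × 317 = 4755 mm.

4755 mm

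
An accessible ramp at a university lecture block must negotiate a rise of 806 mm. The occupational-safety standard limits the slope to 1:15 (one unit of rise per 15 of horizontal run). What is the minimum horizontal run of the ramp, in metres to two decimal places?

At 1:15 the run is 15 × 806 = 12090 mm.
12090 mm = 12.09 m.

12.09 m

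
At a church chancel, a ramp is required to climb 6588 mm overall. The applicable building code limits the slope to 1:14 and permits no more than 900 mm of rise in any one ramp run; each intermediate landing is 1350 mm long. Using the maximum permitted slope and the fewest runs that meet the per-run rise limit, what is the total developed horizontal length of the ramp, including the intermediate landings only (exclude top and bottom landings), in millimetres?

6588 / 900 = 7.320 → round up to 8 ramp runs. That means 7 intermediate landings.
Ramp run (horizontal) at 1:14: 6588 × 14 = 92232 mm.
Intermediate landings: 7 × 1350 = 9450 mm.
Developed length = 92232 + 9450 = 101682 mm.

101682 mm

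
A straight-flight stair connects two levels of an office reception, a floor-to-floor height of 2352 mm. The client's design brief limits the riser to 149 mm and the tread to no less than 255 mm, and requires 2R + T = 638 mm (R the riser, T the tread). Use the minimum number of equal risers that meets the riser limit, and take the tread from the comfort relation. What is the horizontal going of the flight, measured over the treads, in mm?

⌈2352/149⌉ = 16 risers.
Each riser is 2352/16 = 147 mm (≤ 149 mm).
Tread T = 638 − 2 × 147 = 344 mm (≥ 255 mm).
16 risers give 15 treads; going = 15 × 344 = 5160 mm.

5160 mm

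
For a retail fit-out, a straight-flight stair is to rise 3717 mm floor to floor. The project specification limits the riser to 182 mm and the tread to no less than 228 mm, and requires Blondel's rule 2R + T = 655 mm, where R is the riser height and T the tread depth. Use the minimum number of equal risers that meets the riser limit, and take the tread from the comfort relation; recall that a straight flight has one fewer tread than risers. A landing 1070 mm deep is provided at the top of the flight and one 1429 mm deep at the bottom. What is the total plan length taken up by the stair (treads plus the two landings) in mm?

⌈3717/182⌉ = 21 risers.
Each riser is 3717/21 = 177 mm (≤ 182 mm).
T = 655 − 2·177 = 301 mm, which satisfies the 228 mm minimum.
21 risers give 20 treads; going = 20 × 301 = 6020 mm.
Add landings: 6020 + 1070 + 1429 = 8519 mm.

8519 mm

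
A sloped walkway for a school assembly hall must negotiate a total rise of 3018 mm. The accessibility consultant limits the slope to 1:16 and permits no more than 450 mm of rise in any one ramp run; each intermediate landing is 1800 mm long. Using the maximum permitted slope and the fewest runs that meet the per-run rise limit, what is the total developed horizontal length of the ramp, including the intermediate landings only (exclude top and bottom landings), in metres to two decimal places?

59.09 m

3018 / 450 = 6.71, so 7 ramp runs are needed. That means 6 intermediate landings.
Ramp run (horizontal) at 1:16: 3018 × 16 = 48288 mm.
Intermediate landings: 6 × 1800 = 10800 mm.
Developed length = 48288 + 10800 = 59088 mm.
= 59.09 m.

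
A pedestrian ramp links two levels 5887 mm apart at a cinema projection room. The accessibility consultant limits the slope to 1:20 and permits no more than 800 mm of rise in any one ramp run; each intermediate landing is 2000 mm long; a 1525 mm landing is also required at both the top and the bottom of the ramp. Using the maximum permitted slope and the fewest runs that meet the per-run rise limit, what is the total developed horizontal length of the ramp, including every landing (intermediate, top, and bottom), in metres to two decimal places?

134.79 m

5887 / 800 = 7.359 → round up to 8 ramp runs. That means 7 intermediate landings.
Horizontal run for 5887 mm of rise at 1:20 is 5887 × 20 = 117740 mm.
7 intermediate landings contribute 7 × 2000 = 14000 mm.
Top and bottom landings: 2 × 1525 = 3050 mm.
Total = 117740 + 14000 + 3050 = 134790 mm.
= 134.79 m.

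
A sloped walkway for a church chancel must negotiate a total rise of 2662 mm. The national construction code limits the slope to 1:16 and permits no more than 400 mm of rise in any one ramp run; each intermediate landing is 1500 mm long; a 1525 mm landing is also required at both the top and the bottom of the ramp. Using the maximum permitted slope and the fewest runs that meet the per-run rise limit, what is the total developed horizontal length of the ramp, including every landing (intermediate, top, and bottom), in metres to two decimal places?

2662 / 400 = 6.655 → round up to 7 ramp runs. That means 6 intermediate landings.
Ramp run (horizontal) at 1:16: 2662 × 16 = 42592 mm.
6 intermediate landings contribute 6 × 1500 = 9000 mm.
Top and bottom landings: 2 × 1525 = 3050 mm.
Total = 42592 + 9000 + 3050 = 54642 mm.
= 54.64 m.

54.64 m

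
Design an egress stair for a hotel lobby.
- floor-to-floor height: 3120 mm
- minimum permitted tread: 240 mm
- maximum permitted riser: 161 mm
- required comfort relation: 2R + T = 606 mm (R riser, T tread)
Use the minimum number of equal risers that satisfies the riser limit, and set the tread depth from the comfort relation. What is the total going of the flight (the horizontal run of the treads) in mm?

5586 mm

At most 161 each: 3120/161 = 19.38, giving 20 risers.
R = 3120 ÷ 20 = 156 mm.
T = 606 − 2·156 = 294 mm, which satisfies the 240 mm minimum.
20 risers give 19 treads; going = 19 × 294 = 5586 mm.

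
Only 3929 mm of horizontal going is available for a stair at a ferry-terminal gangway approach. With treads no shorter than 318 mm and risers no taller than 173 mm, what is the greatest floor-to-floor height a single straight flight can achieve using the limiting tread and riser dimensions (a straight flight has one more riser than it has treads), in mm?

Treads that fit: ⌊3929 / 318⌋ = 12.
Risers = treads + 1 = 13.
Maximum height = 13 × 173 = 2249 mm.

2249 mm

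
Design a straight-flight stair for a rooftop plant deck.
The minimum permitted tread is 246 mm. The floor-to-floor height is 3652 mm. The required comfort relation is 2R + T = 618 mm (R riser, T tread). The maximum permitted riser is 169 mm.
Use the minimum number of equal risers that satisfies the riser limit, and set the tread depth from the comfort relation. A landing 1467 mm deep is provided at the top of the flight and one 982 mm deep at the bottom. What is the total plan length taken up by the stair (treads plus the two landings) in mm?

8455 mm

⌈3652/169⌉ = 22 risers.
R = 3652 ÷ 22 = 166 mm.
T = 618 − 2·166 = 286 mm, which satisfies the 246 mm minimum.
Treads = 22 − 1 = 21; going = 21 × 286 = 6006 mm.
Add landings: 6006 + 1467 + 982 = 8455 mm.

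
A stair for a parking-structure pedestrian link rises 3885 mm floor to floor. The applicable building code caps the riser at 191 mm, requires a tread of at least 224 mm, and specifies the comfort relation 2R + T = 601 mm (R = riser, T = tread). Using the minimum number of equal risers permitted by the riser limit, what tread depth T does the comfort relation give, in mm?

⌈3885/191⌉ = 21 risers.
Each riser is 3885/21 = 185 mm (≤ 191 mm).
Tread T = 601 − 2 × 185 = 231 mm (≥ 224 mm).

231 mm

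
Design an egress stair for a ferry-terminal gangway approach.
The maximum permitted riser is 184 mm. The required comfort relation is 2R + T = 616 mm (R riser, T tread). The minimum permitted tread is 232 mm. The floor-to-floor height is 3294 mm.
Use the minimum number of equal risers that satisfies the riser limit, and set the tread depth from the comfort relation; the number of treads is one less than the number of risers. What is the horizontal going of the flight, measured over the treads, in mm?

3294 / 184 = 17.90, so 18 risers are needed.
Riser R = 3294 / 18 = 183 mm, within the 184 mm limit.
From 2R + T = 616: T = 616 − 366 = 250 mm.
Treads = 18 − 1 = 17; going = 17 × 250 = 4250 mm.

4250 mm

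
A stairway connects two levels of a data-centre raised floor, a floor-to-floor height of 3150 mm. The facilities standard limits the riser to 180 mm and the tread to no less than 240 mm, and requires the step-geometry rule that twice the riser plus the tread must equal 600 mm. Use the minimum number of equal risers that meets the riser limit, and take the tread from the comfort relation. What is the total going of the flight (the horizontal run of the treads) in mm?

At most 180 each: 3150/180 = 17.50, giving 18 risers.
Each riser is 3150/18 = 175 mm (≤ 180 mm).
From 2R + T = 600: T = 600 − 350 = 250 mm.
18 risers give 17 treads; going = 17 × 250 = 4250 mm.

4250 mm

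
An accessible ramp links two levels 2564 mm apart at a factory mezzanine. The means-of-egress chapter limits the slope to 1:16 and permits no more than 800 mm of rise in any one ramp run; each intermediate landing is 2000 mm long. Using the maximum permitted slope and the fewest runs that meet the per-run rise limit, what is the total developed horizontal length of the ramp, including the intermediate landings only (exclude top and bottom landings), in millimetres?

47024 mm

At most 800 each: 2564/800 = 3.21, giving 4 ramp runs. That means 3 intermediate landings.
Horizontal run for 2564 mm of rise at 1:16 is 2564 × 16 = 41024 mm.
Intermediate landings: 3 × 2000 = 6000 mm.
Total developed length = 41024 + 6000 = 47024 mm.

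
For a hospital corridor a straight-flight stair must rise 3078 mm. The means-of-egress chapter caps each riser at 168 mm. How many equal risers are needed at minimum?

3078 / 168 = 18.32, so 19 risers are needed.

19 risers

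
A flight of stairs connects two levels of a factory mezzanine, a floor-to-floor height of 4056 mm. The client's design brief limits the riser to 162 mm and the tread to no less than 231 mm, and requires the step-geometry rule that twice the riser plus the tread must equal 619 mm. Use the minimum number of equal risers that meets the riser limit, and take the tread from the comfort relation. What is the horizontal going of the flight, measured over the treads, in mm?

7675 mm

4056 / 162 = 25.04, so 26 risers are needed.
Riser R = 4056 / 26 = 156 mm, within the 162 mm limit.
Tread T = 619 − 2 × 156 = 307 mm (≥ 231 mm).
Going = (26 − 1) × 307 = 7675 mm.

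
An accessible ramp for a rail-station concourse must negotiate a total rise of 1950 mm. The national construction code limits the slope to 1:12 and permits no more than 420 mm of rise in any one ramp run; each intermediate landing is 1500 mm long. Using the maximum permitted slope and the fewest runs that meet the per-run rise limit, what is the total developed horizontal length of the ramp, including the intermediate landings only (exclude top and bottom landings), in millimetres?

29400 mm

At most 420 each: 1950/420 = 4.64, giving 5 ramp runs. That means 4 intermediate landings.
Horizontal run for 1950 mm of rise at 1:12 is 1950 × 12 = 23400 mm.
Intermediate landings: 4 × 1500 = 6000 mm.
Total developed length = 23400 + 6000 = 29400 mm.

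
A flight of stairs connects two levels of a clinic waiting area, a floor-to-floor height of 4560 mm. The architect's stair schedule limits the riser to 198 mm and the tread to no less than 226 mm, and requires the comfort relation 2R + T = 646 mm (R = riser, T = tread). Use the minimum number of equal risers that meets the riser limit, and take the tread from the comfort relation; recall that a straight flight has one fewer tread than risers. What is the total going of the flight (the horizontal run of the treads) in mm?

6118 mm

⌈4560/198⌉ = 24 risers.
Riser R = 4560 / 24 = 190 mm, within the 198 mm limit.
Tread T = 646 − 2 × 190 = 266 mm (≥ 226 mm).
Treads = 24 − 1 = 23; going = 23 × 266 = 6118 mm.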